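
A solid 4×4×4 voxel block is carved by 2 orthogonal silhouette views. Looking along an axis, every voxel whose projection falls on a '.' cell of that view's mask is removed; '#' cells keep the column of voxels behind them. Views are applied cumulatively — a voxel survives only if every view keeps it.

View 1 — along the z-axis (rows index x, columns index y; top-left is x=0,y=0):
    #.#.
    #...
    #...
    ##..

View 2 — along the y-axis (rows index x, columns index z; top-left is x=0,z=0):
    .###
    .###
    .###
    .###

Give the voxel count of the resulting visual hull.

before carving: 64 voxels (4×4×4)
step 1: project along z, AND mask (6/16) → |grid| = 24
step 2: project along y, AND mask (12/16) → |grid| = 18

18 voxels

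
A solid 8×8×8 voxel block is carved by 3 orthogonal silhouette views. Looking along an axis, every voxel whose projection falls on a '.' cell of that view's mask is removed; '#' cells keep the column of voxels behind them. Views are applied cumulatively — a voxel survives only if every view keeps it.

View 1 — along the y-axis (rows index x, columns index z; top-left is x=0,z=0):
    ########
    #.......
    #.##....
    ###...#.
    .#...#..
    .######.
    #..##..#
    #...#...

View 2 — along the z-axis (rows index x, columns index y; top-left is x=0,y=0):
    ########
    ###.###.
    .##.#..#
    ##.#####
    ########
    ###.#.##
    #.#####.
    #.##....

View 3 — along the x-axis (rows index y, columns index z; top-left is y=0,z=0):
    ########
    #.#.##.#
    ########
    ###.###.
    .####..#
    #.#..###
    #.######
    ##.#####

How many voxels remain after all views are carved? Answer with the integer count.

start: 8×8×8 = 512 voxels
step 1: project along y, AND mask (30/64) → |grid| = 240
step 2: project along z, AND mask (48/64) → |grid| = 192
step 3: project along x, AND mask (51/64) → |grid| = 152

|visual hull| = 152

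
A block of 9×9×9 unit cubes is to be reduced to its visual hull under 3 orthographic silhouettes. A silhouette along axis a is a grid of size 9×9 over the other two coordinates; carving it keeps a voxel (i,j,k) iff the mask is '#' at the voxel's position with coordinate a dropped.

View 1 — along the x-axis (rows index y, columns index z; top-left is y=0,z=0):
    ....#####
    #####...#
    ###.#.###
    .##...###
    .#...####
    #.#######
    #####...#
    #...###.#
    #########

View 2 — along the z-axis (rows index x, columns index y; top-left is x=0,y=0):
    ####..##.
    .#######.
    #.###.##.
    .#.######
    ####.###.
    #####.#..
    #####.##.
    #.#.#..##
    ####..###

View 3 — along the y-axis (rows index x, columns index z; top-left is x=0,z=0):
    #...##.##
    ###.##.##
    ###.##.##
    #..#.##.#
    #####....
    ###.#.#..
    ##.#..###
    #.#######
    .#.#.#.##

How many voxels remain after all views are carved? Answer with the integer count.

start: 9×9×9 = 729 voxels
step 1: project along x, AND mask (56/81) → |grid| = 504
step 2: project along z, AND mask (58/81) → |grid| = 342
step 3: project along y, AND mask (53/81) → |grid| = 226

226 voxels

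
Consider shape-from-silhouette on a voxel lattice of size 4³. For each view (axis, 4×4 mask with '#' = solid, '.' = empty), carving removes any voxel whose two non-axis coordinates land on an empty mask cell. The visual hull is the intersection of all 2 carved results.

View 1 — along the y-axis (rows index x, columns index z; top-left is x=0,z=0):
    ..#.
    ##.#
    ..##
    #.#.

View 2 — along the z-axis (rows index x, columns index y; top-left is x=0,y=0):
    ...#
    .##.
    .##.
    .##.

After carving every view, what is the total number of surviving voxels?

full grid |V| = 64
after view 1 [y-axis, 8 of 16 cells solid] → remaining = 32
after view 2 [z-axis, 7 of 16 cells solid] → remaining = 15

remaining voxels: 15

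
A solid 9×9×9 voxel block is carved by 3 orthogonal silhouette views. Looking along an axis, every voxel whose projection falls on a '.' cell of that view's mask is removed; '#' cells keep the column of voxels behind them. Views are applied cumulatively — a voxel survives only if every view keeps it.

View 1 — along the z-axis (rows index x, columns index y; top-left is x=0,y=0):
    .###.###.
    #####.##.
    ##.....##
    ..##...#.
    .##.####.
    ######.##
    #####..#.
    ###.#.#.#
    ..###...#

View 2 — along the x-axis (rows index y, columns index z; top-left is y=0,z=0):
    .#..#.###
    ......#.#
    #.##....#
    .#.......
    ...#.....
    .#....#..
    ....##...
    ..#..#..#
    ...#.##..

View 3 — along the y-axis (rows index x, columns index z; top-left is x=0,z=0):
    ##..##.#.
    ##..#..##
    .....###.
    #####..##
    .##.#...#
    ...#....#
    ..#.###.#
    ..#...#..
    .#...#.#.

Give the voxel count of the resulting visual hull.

remaining voxels: 59

start: 9×9×9 = 729 voxels
carve view 1 (along z, XY-mask fill 50/81): 450 voxels remain
carve view 2 (along x, YZ-mask fill 23/81): 130 voxels remain
carve view 3 (along y, XZ-mask fill 36/81): 59 voxels remain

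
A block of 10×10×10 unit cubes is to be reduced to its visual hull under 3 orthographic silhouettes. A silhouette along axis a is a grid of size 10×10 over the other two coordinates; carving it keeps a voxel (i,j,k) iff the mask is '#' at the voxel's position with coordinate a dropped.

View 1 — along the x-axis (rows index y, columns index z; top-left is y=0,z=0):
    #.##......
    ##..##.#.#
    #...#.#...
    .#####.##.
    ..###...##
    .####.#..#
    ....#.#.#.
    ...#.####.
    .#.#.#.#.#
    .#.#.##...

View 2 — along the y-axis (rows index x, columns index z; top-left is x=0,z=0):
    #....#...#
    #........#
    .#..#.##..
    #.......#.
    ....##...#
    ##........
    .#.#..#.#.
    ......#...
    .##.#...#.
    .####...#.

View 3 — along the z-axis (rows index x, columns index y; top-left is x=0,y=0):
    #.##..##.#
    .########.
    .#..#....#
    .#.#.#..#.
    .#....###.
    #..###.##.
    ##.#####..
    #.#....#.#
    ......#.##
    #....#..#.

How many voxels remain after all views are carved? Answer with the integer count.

initial block: 10^3 = 1000
V1 x: intersect with YZ mask (47 set) -- 470 left
V2 y: intersect with XZ mask (30 set) -- 140 left
V3 z: intersect with XY mask (48 set) -- 60 left

60 voxels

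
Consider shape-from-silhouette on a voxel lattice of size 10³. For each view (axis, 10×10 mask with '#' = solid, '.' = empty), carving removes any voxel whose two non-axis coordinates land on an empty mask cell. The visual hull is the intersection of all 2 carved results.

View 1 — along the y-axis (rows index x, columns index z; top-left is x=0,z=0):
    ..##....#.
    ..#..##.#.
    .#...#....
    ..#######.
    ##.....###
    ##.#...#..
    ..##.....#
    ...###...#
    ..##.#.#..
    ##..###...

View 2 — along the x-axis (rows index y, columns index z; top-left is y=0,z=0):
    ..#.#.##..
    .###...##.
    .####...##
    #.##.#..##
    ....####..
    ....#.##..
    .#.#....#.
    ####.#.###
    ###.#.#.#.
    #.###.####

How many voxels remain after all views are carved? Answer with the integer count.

remaining voxels: 218

full grid |V| = 1000
step 1: project along y, AND mask (41/100) → |grid| = 410
step 2: project along x, AND mask (53/100) → |grid| = 218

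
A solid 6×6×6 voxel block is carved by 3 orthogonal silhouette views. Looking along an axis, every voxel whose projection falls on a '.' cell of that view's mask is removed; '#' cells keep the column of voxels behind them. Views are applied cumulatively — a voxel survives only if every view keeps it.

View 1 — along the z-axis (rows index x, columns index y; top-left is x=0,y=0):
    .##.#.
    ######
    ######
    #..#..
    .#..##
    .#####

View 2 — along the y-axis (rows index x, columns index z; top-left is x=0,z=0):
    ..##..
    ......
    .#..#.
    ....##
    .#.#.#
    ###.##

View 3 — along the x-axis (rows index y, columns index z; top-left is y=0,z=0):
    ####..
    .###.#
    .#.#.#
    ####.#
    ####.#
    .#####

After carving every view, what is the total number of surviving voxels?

initial block: 6^3 = 216
after view 1 [z-axis, 25 of 36 cells solid] → remaining = 150
after view 2 [y-axis, 14 of 36 cells solid] → remaining = 56
after view 3 [x-axis, 26 of 36 cells solid] → remaining = 39

|visual hull| = 39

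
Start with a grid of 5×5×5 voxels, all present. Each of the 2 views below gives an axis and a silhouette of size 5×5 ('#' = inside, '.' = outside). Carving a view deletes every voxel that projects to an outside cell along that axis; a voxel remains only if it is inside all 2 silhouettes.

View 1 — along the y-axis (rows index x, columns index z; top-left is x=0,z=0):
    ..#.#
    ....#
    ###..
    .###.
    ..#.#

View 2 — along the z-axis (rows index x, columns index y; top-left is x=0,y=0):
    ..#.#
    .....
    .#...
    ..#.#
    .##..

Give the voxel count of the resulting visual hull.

full grid |V| = 125
after view 1 [y-axis, 11 of 25 cells solid] → remaining = 55
after view 2 [z-axis, 7 of 25 cells solid] → remaining = 17

17 voxels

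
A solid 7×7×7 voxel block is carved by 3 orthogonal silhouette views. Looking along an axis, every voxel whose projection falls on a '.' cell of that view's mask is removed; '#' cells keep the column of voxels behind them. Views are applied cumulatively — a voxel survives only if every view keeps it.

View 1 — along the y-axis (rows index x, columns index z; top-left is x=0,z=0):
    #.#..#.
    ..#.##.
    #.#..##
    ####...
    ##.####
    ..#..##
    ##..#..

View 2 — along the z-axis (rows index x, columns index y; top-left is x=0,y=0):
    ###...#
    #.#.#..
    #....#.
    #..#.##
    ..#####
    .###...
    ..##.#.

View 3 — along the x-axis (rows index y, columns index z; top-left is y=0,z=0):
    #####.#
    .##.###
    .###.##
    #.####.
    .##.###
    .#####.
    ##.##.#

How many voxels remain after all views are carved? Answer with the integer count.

before carving: 343 voxels (7×7×7)
after view 1 [y-axis, 26 of 49 cells solid] → remaining = 182
after view 2 [z-axis, 24 of 49 cells solid] → remaining = 93
after view 3 [x-axis, 36 of 49 cells solid] → remaining = 66

remaining voxels: 66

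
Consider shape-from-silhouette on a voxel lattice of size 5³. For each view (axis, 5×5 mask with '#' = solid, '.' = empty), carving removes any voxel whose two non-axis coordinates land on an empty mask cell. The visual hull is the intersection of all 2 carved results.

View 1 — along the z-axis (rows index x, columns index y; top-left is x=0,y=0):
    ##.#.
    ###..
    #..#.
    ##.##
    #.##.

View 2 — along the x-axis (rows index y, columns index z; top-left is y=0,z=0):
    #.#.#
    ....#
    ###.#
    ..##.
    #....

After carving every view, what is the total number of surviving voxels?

full grid |V| = 125
step 1: project along z, AND mask (15/25) → |grid| = 75
step 2: project along x, AND mask (11/25) → |grid| = 35

voxel count = 35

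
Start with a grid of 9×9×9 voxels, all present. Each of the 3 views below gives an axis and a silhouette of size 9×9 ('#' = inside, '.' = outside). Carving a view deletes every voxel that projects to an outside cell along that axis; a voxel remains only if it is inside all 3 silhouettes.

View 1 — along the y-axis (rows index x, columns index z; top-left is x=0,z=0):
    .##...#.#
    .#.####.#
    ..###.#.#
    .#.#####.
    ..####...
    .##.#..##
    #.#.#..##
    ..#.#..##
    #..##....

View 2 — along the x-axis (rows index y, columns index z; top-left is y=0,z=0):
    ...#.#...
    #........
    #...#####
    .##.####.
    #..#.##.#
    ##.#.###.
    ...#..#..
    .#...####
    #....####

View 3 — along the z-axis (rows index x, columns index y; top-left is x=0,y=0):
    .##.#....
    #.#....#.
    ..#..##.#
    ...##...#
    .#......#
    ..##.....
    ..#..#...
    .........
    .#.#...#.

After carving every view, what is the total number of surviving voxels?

start: 9×9×9 = 729 voxels
V1 y: intersect with XZ mask (42 set) -- 378 left
V2 x: intersect with YZ mask (38 set) -- 157 left
V3 z: intersect with XY mask (22 set) -- 50 left

voxel count = 50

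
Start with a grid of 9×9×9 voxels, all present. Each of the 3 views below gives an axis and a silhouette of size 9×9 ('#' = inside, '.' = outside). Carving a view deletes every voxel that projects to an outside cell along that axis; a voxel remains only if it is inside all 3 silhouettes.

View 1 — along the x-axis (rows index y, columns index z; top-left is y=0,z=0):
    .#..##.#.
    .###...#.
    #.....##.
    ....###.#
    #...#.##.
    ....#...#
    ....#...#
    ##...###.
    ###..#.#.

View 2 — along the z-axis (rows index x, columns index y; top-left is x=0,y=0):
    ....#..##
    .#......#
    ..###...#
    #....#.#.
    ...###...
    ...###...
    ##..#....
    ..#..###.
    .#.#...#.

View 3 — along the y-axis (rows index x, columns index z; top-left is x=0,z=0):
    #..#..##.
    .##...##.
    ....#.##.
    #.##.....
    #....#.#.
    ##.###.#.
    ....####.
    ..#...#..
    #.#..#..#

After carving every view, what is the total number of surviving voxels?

full grid |V| = 729
after view 1 [x-axis, 33 of 81 cells solid] → remaining = 297
after view 2 [z-axis, 28 of 81 cells solid] → remaining = 107
after view 3 [y-axis, 33 of 81 cells solid] → remaining = 46

46 voxels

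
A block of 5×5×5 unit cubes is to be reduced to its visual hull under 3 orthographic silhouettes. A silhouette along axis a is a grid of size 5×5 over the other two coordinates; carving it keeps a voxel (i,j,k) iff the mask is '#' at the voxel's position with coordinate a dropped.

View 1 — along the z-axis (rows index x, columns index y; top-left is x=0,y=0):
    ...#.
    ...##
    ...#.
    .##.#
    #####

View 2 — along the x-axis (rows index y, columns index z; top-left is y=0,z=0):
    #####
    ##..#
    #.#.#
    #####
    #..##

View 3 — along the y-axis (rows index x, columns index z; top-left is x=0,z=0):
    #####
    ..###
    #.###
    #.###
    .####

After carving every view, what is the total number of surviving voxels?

full grid |V| = 125
V1 z: intersect with XY mask (12 set) -- 60 left
V2 x: intersect with YZ mask (19 set) -- 46 left
V3 y: intersect with XZ mask (20 set) -- 36 left

remaining voxels: 36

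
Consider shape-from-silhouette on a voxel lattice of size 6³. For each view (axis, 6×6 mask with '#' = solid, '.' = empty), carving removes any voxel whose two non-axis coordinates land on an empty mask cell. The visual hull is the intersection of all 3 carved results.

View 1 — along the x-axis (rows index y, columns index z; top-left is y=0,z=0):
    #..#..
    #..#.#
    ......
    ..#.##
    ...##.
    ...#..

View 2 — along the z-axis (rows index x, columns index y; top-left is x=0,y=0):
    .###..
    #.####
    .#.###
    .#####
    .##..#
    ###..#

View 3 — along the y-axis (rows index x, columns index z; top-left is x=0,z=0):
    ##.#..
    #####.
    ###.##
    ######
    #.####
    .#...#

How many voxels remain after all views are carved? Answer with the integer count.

|visual hull| = 29

initial block: 6^3 = 216
step 1: project along x, AND mask (11/36) → |grid| = 66
step 2: project along z, AND mask (24/36) → |grid| = 42
step 3: project along y, AND mask (26/36) → |grid| = 29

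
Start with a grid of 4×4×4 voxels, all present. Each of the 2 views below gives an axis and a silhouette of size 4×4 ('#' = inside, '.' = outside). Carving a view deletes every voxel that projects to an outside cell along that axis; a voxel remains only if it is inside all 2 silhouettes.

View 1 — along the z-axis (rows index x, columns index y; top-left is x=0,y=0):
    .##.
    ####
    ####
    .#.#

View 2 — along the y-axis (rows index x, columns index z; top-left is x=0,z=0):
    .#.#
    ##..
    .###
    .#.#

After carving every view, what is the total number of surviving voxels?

28 voxels

full grid |V| = 64
V1 z: intersect with XY mask (12 set) -- 48 left
V2 y: intersect with XZ mask (9 set) -- 28 left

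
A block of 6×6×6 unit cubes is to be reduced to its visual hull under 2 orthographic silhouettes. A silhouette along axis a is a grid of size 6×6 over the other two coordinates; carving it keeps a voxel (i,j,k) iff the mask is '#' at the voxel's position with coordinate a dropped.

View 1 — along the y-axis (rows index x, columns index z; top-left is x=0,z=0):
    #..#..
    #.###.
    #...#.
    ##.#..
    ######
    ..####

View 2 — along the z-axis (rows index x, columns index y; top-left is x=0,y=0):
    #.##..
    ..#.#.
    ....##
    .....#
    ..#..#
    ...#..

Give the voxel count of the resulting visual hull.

before carving: 216 voxels (6×6×6)
after view 1 [y-axis, 21 of 36 cells solid] → remaining = 126
after view 2 [z-axis, 11 of 36 cells solid] → remaining = 37

remaining voxels: 37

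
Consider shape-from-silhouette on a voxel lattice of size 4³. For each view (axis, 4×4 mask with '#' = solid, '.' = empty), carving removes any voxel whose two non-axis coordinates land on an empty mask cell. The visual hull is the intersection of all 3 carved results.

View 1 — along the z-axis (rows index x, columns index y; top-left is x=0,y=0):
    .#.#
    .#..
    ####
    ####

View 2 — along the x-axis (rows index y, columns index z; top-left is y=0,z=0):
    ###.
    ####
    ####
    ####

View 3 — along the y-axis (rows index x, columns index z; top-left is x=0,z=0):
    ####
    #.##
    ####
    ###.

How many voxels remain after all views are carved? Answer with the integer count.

initial block: 4^3 = 64
  1. axis=2 (XY plane), |mask|=11  ⇒  voxels=44
  2. axis=0 (YZ plane), |mask|=15  ⇒  voxels=42
  3. axis=1 (XZ plane), |mask|=14  ⇒  voxels=38

voxel count = 38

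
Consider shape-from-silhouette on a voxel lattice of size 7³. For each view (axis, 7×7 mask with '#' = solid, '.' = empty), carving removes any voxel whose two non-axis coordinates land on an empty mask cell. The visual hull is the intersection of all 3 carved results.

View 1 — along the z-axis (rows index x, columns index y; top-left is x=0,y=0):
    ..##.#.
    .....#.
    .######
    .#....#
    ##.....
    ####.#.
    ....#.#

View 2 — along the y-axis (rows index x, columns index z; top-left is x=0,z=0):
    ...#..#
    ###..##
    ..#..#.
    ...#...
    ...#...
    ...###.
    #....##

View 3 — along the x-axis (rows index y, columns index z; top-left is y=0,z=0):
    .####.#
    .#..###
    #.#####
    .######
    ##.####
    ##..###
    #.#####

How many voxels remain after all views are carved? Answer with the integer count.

full grid |V| = 343
  1. axis=2 (XY plane), |mask|=21  ⇒  voxels=147
  2. axis=1 (XZ plane), |mask|=17  ⇒  voxels=48
  3. axis=0 (YZ plane), |mask|=38  ⇒  voxels=38

voxel count = 38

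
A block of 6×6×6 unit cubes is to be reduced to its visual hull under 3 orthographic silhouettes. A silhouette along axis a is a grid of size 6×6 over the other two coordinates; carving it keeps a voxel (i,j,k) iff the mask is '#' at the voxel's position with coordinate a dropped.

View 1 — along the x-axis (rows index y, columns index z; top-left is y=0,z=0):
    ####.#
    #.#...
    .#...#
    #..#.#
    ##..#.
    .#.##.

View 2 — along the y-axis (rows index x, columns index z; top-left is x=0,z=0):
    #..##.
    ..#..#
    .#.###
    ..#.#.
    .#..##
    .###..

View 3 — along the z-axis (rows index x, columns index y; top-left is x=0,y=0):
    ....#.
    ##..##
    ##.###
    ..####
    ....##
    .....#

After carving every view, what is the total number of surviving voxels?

remaining voxels: 23

full grid |V| = 216
  1. axis=0 (YZ plane), |mask|=18  ⇒  voxels=108
  2. axis=1 (XZ plane), |mask|=17  ⇒  voxels=48
  3. axis=2 (XY plane), |mask|=17  ⇒  voxels=23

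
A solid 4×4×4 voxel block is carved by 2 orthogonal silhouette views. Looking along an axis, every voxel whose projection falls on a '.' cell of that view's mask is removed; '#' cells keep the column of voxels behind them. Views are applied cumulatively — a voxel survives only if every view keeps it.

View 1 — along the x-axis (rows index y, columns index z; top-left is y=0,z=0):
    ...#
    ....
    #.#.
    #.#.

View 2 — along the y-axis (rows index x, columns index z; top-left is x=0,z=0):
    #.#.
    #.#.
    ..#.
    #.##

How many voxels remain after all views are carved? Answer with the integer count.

initial block: 4^3 = 64
step 1: project along x, AND mask (5/16) → |grid| = 20
step 2: project along y, AND mask (8/16) → |grid| = 15

remaining voxels: 15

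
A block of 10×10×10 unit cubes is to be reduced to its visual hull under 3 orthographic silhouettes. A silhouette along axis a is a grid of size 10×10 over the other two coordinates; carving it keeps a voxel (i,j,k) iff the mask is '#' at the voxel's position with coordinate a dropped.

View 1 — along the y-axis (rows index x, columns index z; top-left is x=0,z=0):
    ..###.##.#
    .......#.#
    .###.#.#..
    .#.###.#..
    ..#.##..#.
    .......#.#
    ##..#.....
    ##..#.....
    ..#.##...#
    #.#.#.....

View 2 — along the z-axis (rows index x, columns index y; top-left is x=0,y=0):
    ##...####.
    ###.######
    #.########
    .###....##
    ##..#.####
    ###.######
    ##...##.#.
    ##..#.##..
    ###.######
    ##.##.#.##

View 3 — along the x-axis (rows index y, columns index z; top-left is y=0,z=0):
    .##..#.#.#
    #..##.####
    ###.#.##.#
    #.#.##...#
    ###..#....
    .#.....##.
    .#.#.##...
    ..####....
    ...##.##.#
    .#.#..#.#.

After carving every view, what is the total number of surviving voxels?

124 voxels

before carving: 1000 voxels (10×10×10)
step 1: project along y, AND mask (37/100) → |grid| = 370
step 2: project along z, AND mask (71/100) → |grid| = 257
step 3: project along x, AND mask (48/100) → |grid| = 124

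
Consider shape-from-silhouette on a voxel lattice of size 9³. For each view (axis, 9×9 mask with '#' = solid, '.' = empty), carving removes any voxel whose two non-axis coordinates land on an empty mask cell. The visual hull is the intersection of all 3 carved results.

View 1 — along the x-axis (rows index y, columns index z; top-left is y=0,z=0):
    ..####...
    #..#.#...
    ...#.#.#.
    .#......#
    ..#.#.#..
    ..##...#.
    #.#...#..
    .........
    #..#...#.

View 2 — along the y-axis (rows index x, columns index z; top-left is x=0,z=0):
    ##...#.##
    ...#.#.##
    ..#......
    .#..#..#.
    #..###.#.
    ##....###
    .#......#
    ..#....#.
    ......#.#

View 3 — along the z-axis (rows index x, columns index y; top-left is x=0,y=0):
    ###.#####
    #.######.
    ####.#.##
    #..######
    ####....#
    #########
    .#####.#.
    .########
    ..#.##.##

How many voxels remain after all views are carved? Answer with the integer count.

remaining voxels: 55

before carving: 729 voxels (9×9×9)
[1] x-view keeps 24 columns → grid now 216
[2] y-view keeps 29 columns → grid now 71
[3] z-view keeps 62 columns → grid now 55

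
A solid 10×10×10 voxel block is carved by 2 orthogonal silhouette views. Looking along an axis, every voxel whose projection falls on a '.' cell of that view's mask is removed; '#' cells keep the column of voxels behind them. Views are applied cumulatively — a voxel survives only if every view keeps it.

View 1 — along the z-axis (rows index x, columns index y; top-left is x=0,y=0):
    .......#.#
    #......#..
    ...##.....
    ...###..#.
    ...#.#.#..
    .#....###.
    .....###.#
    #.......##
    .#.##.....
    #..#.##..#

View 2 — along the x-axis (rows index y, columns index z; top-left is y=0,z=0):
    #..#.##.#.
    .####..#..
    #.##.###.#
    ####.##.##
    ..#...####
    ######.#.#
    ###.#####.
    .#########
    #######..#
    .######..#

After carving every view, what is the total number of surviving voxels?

initial block: 10^3 = 1000
after view 1 [z-axis, 32 of 100 cells solid] → remaining = 320
after view 2 [x-axis, 70 of 100 cells solid] → remaining = 233

voxel count = 233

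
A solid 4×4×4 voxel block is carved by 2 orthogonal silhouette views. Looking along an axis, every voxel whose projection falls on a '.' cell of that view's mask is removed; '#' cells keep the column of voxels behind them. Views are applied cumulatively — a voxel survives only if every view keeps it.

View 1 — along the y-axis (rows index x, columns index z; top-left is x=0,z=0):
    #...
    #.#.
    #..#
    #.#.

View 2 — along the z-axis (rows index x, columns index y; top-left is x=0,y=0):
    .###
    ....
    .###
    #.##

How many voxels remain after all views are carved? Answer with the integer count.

voxel count = 15

full grid |V| = 64
carve view 1 (along y, XZ-mask fill 7/16): 28 voxels remain
carve view 2 (along z, XY-mask fill 9/16): 15 voxels remain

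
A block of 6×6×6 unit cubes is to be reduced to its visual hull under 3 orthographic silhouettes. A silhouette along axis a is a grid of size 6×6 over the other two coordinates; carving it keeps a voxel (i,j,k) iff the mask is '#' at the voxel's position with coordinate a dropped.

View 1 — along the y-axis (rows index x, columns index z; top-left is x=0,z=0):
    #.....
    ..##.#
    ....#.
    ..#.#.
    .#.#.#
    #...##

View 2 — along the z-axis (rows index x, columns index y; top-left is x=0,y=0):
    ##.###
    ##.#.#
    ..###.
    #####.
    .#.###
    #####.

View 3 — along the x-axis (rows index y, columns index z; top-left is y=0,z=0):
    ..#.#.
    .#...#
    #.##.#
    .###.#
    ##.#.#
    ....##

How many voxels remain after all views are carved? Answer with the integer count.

voxel count = 27

initial block: 6^3 = 216
[1] y-view keeps 13 columns → grid now 78
[2] z-view keeps 26 columns → grid now 57
[3] x-view keeps 18 columns → grid now 27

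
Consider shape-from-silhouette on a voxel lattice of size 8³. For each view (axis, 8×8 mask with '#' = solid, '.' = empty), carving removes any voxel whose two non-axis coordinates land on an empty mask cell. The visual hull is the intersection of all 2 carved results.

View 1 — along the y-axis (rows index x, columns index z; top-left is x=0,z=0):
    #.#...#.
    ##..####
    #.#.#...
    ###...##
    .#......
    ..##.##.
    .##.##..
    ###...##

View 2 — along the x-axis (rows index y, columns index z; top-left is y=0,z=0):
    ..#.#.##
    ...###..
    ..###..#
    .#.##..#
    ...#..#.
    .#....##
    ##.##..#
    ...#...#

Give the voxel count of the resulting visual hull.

voxel count = 89

full grid |V| = 512
step 1: project along y, AND mask (31/64) → |grid| = 248
step 2: project along x, AND mask (27/64) → |grid| = 89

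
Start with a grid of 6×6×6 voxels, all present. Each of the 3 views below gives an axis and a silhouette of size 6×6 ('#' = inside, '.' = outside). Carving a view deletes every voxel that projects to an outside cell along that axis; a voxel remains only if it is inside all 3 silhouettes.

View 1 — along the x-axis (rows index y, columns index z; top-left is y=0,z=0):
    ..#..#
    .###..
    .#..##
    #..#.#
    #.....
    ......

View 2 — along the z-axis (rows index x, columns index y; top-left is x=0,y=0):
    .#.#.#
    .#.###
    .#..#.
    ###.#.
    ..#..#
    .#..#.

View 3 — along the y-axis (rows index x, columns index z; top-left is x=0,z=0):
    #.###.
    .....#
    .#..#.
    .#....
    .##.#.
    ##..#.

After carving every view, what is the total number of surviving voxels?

start: 6×6×6 = 216 voxels
V1 x: intersect with YZ mask (12 set) -- 72 left
V2 z: intersect with XY mask (17 set) -- 33 left
V3 y: intersect with XZ mask (14 set) -- 12 left

remaining voxels: 12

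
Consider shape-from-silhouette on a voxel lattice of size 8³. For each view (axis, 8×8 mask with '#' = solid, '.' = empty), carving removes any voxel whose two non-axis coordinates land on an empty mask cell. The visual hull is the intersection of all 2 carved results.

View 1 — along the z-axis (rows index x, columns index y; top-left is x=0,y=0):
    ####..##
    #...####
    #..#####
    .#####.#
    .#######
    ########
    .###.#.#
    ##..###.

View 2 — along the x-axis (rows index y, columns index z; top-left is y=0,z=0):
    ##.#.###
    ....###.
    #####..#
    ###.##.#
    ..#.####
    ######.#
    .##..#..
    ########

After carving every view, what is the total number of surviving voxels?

|visual hull| = 267

start: 8×8×8 = 512 voxels
  1. axis=2 (XY plane), |mask|=48  ⇒  voxels=384
  2. axis=0 (YZ plane), |mask|=44  ⇒  voxels=267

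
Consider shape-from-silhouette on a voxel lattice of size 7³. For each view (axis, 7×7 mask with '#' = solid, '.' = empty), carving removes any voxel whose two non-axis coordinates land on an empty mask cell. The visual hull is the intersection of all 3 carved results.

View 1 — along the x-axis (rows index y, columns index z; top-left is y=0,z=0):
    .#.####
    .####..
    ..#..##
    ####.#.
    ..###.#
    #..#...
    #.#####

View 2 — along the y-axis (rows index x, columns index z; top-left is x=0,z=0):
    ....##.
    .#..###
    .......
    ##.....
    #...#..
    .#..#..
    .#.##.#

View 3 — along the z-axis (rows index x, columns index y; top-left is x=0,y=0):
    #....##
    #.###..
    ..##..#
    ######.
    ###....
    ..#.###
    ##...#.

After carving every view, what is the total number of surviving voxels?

|visual hull| = 31

initial block: 7^3 = 343
  1. axis=0 (YZ plane), |mask|=29  ⇒  voxels=203
  2. axis=1 (XZ plane), |mask|=16  ⇒  voxels=60
  3. axis=2 (XY plane), |mask|=26  ⇒  voxels=31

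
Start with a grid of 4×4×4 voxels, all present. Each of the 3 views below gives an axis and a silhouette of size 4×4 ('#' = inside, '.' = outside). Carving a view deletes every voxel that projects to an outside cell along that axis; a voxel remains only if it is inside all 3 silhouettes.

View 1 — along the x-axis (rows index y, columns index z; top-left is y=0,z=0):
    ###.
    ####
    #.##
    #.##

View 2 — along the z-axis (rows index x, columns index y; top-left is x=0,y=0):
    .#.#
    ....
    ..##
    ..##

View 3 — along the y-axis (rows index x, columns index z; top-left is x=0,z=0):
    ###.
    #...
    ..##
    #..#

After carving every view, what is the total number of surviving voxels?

13 voxels

full grid |V| = 64
  1. axis=0 (YZ plane), |mask|=13  ⇒  voxels=52
  2. axis=2 (XY plane), |mask|=6  ⇒  voxels=19
  3. axis=1 (XZ plane), |mask|=8  ⇒  voxels=13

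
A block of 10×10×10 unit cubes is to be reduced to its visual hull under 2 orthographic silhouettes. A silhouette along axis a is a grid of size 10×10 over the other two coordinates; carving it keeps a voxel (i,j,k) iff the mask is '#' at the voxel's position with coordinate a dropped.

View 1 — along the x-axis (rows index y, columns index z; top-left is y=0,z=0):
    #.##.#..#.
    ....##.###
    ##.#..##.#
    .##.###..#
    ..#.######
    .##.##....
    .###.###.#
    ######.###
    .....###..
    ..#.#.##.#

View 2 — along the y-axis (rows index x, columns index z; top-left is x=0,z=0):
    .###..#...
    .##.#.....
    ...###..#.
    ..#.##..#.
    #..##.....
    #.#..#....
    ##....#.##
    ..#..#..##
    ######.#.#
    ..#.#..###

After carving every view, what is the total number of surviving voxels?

247 voxels

full grid |V| = 1000
step 1: project along x, AND mask (57/100) → |grid| = 570
step 2: project along y, AND mask (43/100) → |grid| = 247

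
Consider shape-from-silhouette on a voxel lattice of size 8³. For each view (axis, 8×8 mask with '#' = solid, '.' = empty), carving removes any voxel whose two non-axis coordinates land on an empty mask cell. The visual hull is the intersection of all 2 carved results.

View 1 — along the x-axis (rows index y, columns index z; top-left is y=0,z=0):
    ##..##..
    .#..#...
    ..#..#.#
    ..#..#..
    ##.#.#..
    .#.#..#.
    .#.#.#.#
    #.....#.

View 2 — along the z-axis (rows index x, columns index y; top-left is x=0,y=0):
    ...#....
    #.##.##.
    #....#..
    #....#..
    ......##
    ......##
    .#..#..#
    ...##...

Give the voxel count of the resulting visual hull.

remaining voxels: 58

full grid |V| = 512
after view 1 [x-axis, 24 of 64 cells solid] → remaining = 192
after view 2 [z-axis, 19 of 64 cells solid] → remaining = 58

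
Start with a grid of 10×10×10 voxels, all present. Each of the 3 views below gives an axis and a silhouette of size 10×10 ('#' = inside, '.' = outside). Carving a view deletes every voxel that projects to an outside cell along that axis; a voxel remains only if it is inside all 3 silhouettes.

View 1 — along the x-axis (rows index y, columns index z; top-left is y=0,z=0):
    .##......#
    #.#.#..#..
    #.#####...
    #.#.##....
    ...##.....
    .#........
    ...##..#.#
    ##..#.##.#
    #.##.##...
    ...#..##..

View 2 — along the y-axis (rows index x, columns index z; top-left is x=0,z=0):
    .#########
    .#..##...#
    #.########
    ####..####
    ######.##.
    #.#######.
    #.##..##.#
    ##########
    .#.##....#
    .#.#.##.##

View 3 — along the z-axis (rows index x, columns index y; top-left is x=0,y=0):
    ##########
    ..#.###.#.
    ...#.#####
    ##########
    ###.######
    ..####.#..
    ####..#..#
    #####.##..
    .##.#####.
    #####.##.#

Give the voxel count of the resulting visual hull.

start: 10×10×10 = 1000 voxels
carve view 1 (along x, YZ-mask fill 38/100): 380 voxels remain
carve view 2 (along y, XZ-mask fill 72/100): 274 voxels remain
carve view 3 (along z, XY-mask fill 73/100): 206 voxels remain

206 voxels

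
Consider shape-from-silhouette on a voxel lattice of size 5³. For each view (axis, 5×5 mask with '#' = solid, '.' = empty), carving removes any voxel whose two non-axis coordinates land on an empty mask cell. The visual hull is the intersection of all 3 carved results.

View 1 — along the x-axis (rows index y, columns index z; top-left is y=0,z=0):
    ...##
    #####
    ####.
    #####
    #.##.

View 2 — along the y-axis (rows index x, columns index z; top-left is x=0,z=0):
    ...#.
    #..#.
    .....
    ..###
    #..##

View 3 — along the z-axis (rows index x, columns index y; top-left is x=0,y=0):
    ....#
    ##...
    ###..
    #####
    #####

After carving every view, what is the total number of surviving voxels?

start: 5×5×5 = 125 voxels
step 1: project along x, AND mask (19/25) → |grid| = 95
step 2: project along y, AND mask (9/25) → |grid| = 38
step 3: project along z, AND mask (16/25) → |grid| = 28

|visual hull| = 28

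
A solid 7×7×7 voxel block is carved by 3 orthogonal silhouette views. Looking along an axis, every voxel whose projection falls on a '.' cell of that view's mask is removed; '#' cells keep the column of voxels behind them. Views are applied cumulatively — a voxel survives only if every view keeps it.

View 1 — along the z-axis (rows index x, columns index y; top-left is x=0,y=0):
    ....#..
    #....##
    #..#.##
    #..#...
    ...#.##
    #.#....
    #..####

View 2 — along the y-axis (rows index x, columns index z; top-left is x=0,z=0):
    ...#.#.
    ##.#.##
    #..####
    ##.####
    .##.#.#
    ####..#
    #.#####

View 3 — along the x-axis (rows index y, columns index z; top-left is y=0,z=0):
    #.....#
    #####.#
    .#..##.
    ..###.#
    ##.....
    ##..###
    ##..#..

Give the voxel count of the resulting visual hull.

before carving: 343 voxels (7×7×7)
step 1: project along z, AND mask (20/49) → |grid| = 140
step 2: project along y, AND mask (33/49) → |grid| = 101
step 3: project along x, AND mask (25/49) → |grid| = 48

voxel count = 48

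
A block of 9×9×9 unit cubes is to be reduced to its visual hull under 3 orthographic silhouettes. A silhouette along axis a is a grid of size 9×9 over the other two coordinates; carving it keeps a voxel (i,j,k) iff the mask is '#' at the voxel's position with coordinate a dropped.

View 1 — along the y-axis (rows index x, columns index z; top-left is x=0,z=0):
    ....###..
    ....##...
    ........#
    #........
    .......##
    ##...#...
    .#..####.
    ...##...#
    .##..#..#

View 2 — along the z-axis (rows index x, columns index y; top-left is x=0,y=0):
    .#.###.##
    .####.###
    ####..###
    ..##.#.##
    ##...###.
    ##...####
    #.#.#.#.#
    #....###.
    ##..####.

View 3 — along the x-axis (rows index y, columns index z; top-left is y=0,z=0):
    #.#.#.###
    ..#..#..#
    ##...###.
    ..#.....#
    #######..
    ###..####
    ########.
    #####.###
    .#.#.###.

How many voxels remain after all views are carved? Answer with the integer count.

91 voxels

before carving: 729 voxels (9×9×9)
  1. axis=1 (XZ plane), |mask|=24  ⇒  voxels=216
  2. axis=2 (XY plane), |mask|=51  ⇒  voxels=133
  3. axis=0 (YZ plane), |mask|=51  ⇒  voxels=91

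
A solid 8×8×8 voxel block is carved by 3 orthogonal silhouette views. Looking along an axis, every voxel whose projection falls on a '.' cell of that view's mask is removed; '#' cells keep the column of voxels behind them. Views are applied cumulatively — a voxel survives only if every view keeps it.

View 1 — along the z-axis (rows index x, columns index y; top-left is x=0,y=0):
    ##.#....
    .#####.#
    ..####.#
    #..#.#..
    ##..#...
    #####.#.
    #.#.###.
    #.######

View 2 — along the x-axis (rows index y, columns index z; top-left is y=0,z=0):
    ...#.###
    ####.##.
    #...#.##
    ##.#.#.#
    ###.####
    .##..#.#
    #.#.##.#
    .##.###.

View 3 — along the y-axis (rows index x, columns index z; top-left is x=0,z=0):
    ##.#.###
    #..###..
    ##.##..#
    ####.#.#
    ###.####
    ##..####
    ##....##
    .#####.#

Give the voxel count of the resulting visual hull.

134 voxels

full grid |V| = 512
  1. axis=2 (XY plane), |mask|=38  ⇒  voxels=304
  2. axis=0 (YZ plane), |mask|=40  ⇒  voxels=190
  3. axis=1 (XZ plane), |mask|=44  ⇒  voxels=134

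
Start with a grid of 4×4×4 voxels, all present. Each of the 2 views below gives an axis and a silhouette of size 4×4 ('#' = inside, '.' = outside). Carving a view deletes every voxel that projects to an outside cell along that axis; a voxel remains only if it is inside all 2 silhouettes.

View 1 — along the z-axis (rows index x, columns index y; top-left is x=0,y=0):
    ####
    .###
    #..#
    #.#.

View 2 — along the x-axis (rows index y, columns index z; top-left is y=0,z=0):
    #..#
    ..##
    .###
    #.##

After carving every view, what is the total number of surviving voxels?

start: 4×4×4 = 64 voxels
after view 1 [z-axis, 11 of 16 cells solid] → remaining = 44
after view 2 [x-axis, 10 of 16 cells solid] → remaining = 28

|visual hull| = 28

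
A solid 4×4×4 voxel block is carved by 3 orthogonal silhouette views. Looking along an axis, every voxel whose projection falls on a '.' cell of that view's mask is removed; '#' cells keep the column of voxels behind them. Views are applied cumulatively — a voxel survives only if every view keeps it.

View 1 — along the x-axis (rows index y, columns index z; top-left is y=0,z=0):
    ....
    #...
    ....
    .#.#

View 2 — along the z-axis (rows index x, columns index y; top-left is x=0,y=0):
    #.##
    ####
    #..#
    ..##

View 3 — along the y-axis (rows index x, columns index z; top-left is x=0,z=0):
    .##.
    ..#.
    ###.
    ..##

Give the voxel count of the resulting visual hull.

voxel count = 3

initial block: 4^3 = 64
V1 x: intersect with YZ mask (3 set) -- 12 left
V2 z: intersect with XY mask (11 set) -- 9 left
V3 y: intersect with XZ mask (8 set) -- 3 left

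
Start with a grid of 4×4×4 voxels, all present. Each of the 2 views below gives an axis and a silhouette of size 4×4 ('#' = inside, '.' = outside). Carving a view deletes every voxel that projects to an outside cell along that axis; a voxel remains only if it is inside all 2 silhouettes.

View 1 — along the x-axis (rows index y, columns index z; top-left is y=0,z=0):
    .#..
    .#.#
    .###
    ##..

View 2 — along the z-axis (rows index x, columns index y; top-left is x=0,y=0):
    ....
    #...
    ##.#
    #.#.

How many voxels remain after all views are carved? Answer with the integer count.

before carving: 64 voxels (4×4×4)
step 1: project along x, AND mask (8/16) → |grid| = 32
step 2: project along z, AND mask (6/16) → |grid| = 10

|visual hull| = 10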